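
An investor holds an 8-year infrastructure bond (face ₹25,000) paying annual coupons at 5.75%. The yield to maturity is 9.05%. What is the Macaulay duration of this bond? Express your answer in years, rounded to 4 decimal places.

Periodic yield y = 0.0905. Discount each cash flow and weight by its year:
  t   CF        PV=CF/(1+0.0905)^t    t·PV
  1     1,437.50     1,318.2027     1,318.2027
  2     1,437.50     1,208.8057     2,417.6115
  3     1,437.50     1,108.4876     3,325.4628
  4     1,437.50     1,016.4948     4,065.9793
  5     1,437.50       932.1365     4,660.6824
  6     1,437.50       854.7790     5,128.6739
  7     1,437.50       783.8413     5,486.8894
  8    26,437.50    13,219.4999   105,755.9991
  Σ                 20,442.2475   132,159.5010
Price P = Σ PV = 20,442.2475.
Macaulay duration = Σ(t·PV) / P = 132,159.5010 / 20,442.2475 = 6.46502 years.

6.4650 years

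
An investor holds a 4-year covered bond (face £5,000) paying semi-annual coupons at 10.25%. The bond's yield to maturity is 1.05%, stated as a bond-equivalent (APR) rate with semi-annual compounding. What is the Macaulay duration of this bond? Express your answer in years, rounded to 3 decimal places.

Periodic yield y = 0.00525. Discount each cash flow and weight by its period:
  t   CF        PV=CF/(1+0.00525)^t    t·PV
  1       256.25       254.9117       254.9117
  2       256.25       253.5804       507.1608
  3       256.25       252.2561       756.7682
  4       256.25       250.9386     1,003.7546
  5       256.25       249.6281     1,248.1405
  6       256.25       248.3244     1,489.9464
  7       256.25       247.0275     1,729.1925
  8     5,256.25     5,040.6130    40,324.9044
  Σ                  6,797.2799    47,314.7790
Price P = Σ PV = 6,797.2799.
Macaulay duration = Σ(t·PV) / P = 47,314.7790 / 6,797.2799 = 6.96084 half-year periods.
In years: 6.96084 / 2 = 3.48042 years.

3.480 years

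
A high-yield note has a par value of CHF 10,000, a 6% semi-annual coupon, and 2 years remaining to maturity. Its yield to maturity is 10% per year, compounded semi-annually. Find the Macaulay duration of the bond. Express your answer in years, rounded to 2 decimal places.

1.91 years

Periodic yield y = 0.05. Discount each cash flow and weight by its period:
  t   CF        PV=CF/(1+0.05)^t    t·PV
  1       300.00       285.7143       285.7143
  2       300.00       272.1088       544.2177
  3       300.00       259.1513       777.4538
  4    10,300.00     8,473.8355    33,895.3420
  Σ                  9,290.8099    35,502.7278
Price P = Σ PV = 9,290.8099.
Macaulay duration = Σ(t·PV) / P = 35,502.7278 / 9,290.8099 = 3.82127 half-year periods.
In years: 3.82127 / 2 = 1.91064 years.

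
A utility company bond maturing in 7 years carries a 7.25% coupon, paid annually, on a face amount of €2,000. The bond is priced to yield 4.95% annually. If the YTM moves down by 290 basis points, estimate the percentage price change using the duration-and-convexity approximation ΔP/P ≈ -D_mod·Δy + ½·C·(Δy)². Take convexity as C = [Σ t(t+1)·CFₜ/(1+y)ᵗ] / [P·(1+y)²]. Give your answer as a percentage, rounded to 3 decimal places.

+17.731%

With y = 0.0495:
  t   CF        PV=CF/(1+0.0495)^t    t·PV        t(t+1)·PV
  1       145.00       138.1610       138.1610         276.3221
  2       145.00       131.6446       263.2892         789.8677
  3       145.00       125.4356       376.3067       1,505.2267
  4       145.00       119.5194       478.0774       2,390.3870
  5       145.00       113.8822       569.4109       3,416.4655
  6       145.00       108.5109       651.0654       4,557.4576
  7     2,145.00     1,529.5025    10,706.5176      85,652.1410
  Σ                  2,266.6562    13,182.8283      98,587.8676
P = 2,266.6562; D_Mac = 5.81598 yrs; D_mod = 5.54167 yrs; C = 39.48871.
Duration effect: -5.54167 × (-0.029) = +0.160708
Convexity effect: 0.5 × 39.48871 × (-0.029)² = +0.0166050
ΔP/P ≈ +0.160708 + 0.0166050 = +0.177313 = +17.7313%.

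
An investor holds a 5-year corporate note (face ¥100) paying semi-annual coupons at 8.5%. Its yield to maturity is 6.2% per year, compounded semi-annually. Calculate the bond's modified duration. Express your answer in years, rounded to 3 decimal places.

Periodic yield y = 0.031. First find Macaulay duration:
  t   CF        PV=CF/(1+0.031)^t    t·PV
  1         4.25         4.1222         4.1222
  2         4.25         3.9983         7.9965
  3         4.25         3.8780        11.6341
  4         4.25         3.7614        15.0458
  5         4.25         3.6483        18.2417
  6         4.25         3.5386        21.2319
  7         4.25         3.4322        24.0257
  8         4.25         3.3290        26.6324
  9         4.25         3.2289        29.0605
  10      104.25        76.8227       768.2267
  Σ                    109.7599       926.2175
P = 109.7599; Macaulay duration = 926.2175 / 109.7599 = 8.43858 half-year periods = 4.21929 years.
Modified duration = D_Mac / (1 + y) = 4.21929 / 1.031 = 4.09243 years.

4.092 years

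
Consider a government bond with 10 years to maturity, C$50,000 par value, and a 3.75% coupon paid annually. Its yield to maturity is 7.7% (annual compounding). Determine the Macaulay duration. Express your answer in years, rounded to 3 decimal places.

8.219 years

Periodic yield y = 0.077. Discount each cash flow and weight by its year:
  t   CF        PV=CF/(1+0.077)^t    t·PV
  1     1,875.00     1,740.9471     1,740.9471
  2     1,875.00     1,616.4782     3,232.9565
  3     1,875.00     1,500.9083     4,502.7249
  4     1,875.00     1,393.6010     5,574.4041
  5     1,875.00     1,293.9657     6,469.8284
  6     1,875.00     1,201.4537     7,208.7224
  7     1,875.00     1,115.5559     7,808.8915
  8     1,875.00     1,035.7994     8,286.3950
  9     1,875.00       961.7450     8,655.7051
  10   51,875.00    24,705.9226   247,059.2261
  Σ                 36,566.3770   300,539.8012
Price P = Σ PV = 36,566.3770.
Macaulay duration = Σ(t·PV) / P = 300,539.8012 / 36,566.3770 = 8.21902 years.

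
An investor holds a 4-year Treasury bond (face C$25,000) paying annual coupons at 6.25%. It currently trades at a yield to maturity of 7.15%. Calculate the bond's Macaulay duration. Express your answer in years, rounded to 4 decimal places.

Periodic yield y = 0.0715. Discount each cash flow and weight by its year:
  t   CF        PV=CF/(1+0.0715)^t    t·PV
  1     1,562.50     1,458.2361     1,458.2361
  2     1,562.50     1,360.9296     2,721.8593
  3     1,562.50     1,270.1163     3,810.3490
  4    26,562.50    20,151.1690    80,604.6761
  Σ                 24,240.4511    88,595.1205
Price P = Σ PV = 24,240.4511.
Macaulay duration = Σ(t·PV) / P = 88,595.1205 / 24,240.4511 = 3.65485 years.

3.6548 years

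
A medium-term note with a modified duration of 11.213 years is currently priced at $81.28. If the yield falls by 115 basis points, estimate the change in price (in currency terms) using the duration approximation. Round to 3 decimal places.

+$10.481

Duration approximation: ΔP/P ≈ -D_mod · Δy = -11.213 × (-0.0115) = +0.1289495.
ΔP ≈ 81.28 × (+0.1289495) = +10.48101536.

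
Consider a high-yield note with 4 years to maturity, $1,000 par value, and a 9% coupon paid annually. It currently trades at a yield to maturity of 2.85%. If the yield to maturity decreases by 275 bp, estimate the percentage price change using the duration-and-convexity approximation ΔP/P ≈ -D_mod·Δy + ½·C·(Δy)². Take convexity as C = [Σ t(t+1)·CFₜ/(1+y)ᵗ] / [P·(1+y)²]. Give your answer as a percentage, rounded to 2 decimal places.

With y = 0.0285:
  t   CF        PV=CF/(1+0.0285)^t    t·PV        t(t+1)·PV
  1        90.00        87.5061        87.5061         175.0122
  2        90.00        85.0813       170.1625         510.4876
  3        90.00        82.7236       248.1709         992.6836
  4     1,090.00       974.1129     3,896.4518      19,482.2589
  Σ                  1,229.4239     4,402.2913      21,160.4422
P = 1,229.4239; D_Mac = 3.58078 yrs; D_mod = 3.48155 yrs; C = 16.27101.
Duration effect: -3.48155 × (-0.0275) = +0.095743
Convexity effect: 0.5 × 16.27101 × (-0.0275)² = +0.0061525
ΔP/P ≈ +0.095743 + 0.0061525 = +0.101895 = +10.1895%.

+10.19%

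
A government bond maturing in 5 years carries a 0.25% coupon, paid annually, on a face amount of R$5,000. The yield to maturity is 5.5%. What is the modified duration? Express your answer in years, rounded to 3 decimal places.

4.712 years

Periodic yield y = 0.055. First find Macaulay duration:
  t   CF        PV=CF/(1+0.055)^t    t·PV
  1        12.50        11.8483        11.8483
  2        12.50        11.2307        22.4613
  3        12.50        10.6452        31.9355
  4        12.50        10.0902        40.3608
  5     5,012.50     3,835.2359    19,176.1797
  Σ                  3,879.0503    19,282.7857
P = 3,879.0503; Macaulay duration = 19,282.7857 / 3,879.0503 = 4.97101 years.
Modified duration = D_Mac / (1 + y) = 4.97101 / 1.055 = 4.71185 years.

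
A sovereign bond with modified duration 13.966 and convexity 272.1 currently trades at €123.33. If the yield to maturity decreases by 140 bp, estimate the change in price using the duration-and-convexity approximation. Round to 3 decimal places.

Duration effect: -D_mod·Δy = -13.966 × (-0.014) = +0.195524
Convexity effect: ½·C·(Δy)² = 0.5 × 272.1 × (-0.014)² = +0.0266658
ΔP/P ≈ +0.195524 + 0.0266658 = +0.2221898
ΔP ≈ 123.33 × (+0.2221898) = +27.402668034.

+€27.403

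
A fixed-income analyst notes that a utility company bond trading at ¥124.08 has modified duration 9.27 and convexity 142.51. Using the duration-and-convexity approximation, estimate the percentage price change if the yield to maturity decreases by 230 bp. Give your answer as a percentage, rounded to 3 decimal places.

+25.090%

Duration effect: -D_mod·Δy = -9.27 × (-0.023) = +0.213210
Convexity effect: ½·C·(Δy)² = 0.5 × 142.51 × (-0.023)² = +0.037693895
ΔP/P ≈ +0.213210 + 0.037693895 = +0.250903895
= +25.0903895%.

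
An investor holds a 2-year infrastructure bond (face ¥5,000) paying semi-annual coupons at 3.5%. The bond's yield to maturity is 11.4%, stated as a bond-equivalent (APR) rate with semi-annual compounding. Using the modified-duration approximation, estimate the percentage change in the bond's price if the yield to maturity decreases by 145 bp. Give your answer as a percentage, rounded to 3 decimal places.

Periodic yield y = 0.057. Modified duration first:
  t   CF        PV=CF/(1+0.057)^t    t·PV
  1        87.50        82.7815        82.7815
  2        87.50        78.3174       156.6347
  3        87.50        74.0940       222.2820
  4     5,087.50     4,075.7212    16,302.8850
  Σ                  4,310.9141    16,764.5832
P = 4,310.9141; D_Mac = 3.88887 half-year periods = 1.94443 yrs; D_mod = 1.94443/(1+0.057) = 1.83958 yrs.
ΔP/P ≈ -D_mod · Δy = -1.83958 × (-0.0145) = +0.026674 = +2.6674%.

+2.667%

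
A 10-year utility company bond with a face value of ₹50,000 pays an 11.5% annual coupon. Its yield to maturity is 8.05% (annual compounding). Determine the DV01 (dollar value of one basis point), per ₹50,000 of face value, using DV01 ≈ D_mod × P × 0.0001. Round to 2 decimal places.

Periodic yield y = 0.0805.
  t   CF        PV=CF/(1+0.0805)^t    t·PV
  1     5,750.00     5,321.6104     5,321.6104
  2     5,750.00     4,925.1368     9,850.2737
  3     5,750.00     4,558.2016    13,674.6049
  4     5,750.00     4,218.6040    16,874.4160
  5     5,750.00     3,904.3073    19,521.5363
  6     5,750.00     3,613.4264    21,680.5586
  7     5,750.00     3,344.2170    23,409.5188
  8     5,750.00     3,095.0643    24,760.5143
  9     5,750.00     2,864.4741    25,780.2671
  10   55,750.00    25,703.7897   257,037.8971
  Σ                 61,548.8316   417,911.1972
P = 61,548.8316; D_Mac = 6.78991 yrs; D_mod = 6.28405 yrs.
DV01 ≈ 6.28405 × 61,548.8316 × 0.0001 = 38.677575.

₹38.68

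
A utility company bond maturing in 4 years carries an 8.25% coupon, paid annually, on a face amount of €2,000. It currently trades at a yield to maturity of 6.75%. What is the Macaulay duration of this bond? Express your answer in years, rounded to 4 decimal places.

3.5771 years

Periodic yield y = 0.0675. Discount each cash flow and weight by its year:
  t   CF        PV=CF/(1+0.0675)^t    t·PV
  1       165.00       154.5667       154.5667
  2       165.00       144.7932       289.5864
  3       165.00       135.6377       406.9130
  4     2,165.00     1,667.1949     6,668.7795
  Σ                  2,102.1925     7,519.8456
Price P = Σ PV = 2,102.1925.
Macaulay duration = Σ(t·PV) / P = 7,519.8456 / 2,102.1925 = 3.57714 years.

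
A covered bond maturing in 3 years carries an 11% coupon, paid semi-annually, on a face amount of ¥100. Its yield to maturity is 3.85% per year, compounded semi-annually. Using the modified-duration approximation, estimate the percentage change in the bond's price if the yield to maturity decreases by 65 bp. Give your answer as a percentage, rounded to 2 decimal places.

Periodic yield y = 0.01925. Modified duration first:
  t   CF        PV=CF/(1+0.01925)^t    t·PV
  1         5.50         5.3961         5.3961
  2         5.50         5.2942        10.5884
  3         5.50         5.1942        15.5827
  4         5.50         5.0961        20.3845
  5         5.50         4.9999        24.9994
  6       105.50        94.0953       564.5721
  Σ                    120.0759       641.5231
P = 120.0759; D_Mac = 5.34265 half-year periods = 2.67132 yrs; D_mod = 2.67132/(1+0.01925) = 2.62087 yrs.
ΔP/P ≈ -D_mod · Δy = -2.62087 × (-0.0065) = +0.017036 = +1.7036%.

+1.70%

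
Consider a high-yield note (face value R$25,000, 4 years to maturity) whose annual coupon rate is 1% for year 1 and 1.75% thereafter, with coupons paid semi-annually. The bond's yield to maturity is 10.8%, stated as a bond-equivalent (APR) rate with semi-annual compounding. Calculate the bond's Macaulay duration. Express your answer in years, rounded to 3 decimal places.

Periodic yield y = 0.054. Discount each cash flow and weight by its period:
  t   CF        PV=CF/(1+0.054)^t    t·PV
  1       125.00       118.5958       118.5958
  2       125.00       112.5198       225.0395
  3       218.75       186.8212       560.4637
  4       218.75       177.2497       708.9990
  5       218.75       168.1686       840.8432
  6       218.75       159.5528       957.3167
  7       218.75       151.3784     1,059.6485
  8    25,218.75    16,557.6489   132,461.1912
  Σ                 17,631.9352   136,932.0977
Price P = Σ PV = 17,631.9352.
Macaulay duration = Σ(t·PV) / P = 136,932.0977 / 17,631.9352 = 7.76614 half-year periods.
In years: 7.76614 / 2 = 3.88307 years.

3.883 years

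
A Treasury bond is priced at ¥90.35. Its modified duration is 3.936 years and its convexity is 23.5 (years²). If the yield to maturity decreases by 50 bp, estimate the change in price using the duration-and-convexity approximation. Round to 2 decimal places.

Duration effect: -D_mod·Δy = -3.936 × (-0.005) = +0.019680
Convexity effect: ½·C·(Δy)² = 0.5 × 23.5 × (-0.005)² = +0.00029375
ΔP/P ≈ +0.019680 + 0.00029375 = +0.01997375
ΔP ≈ 90.35 × (+0.01997375) = +1.8046283125.

+¥1.80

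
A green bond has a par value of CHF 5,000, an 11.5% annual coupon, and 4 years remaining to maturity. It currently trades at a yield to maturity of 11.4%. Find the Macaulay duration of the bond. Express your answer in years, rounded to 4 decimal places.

3.4236 years

Periodic yield y = 0.114. Discount each cash flow and weight by its year:
  t   CF        PV=CF/(1+0.114)^t    t·PV
  1       575.00       516.1580       516.1580
  2       575.00       463.3375       926.6750
  3       575.00       415.9224     1,247.7671
  4     5,575.00     3,619.9628    14,479.8512
  Σ                  5,015.3807    17,170.4513
Price P = Σ PV = 5,015.3807.
Macaulay duration = Σ(t·PV) / P = 17,170.4513 / 5,015.3807 = 3.42356 years.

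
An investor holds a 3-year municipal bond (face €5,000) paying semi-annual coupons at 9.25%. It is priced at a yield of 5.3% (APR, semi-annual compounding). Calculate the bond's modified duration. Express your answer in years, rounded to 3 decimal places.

Periodic yield y = 0.0265. First find Macaulay duration:
  t   CF        PV=CF/(1+0.0265)^t    t·PV
  1       231.25       225.2801       225.2801
  2       231.25       219.4643       438.9285
  3       231.25       213.7986       641.3958
  4       231.25       208.2792       833.1168
  5       231.25       202.9023     1,014.5115
  6     5,231.25     4,471.4847    26,828.9084
  Σ                  5,541.2092    29,982.1413
P = 5,541.2092; Macaulay duration = 29,982.1413 / 5,541.2092 = 5.41076 half-year periods = 2.70538 years.
Modified duration = D_Mac / (1 + y) = 2.70538 / 1.0265 = 2.63554 years.

2.636 years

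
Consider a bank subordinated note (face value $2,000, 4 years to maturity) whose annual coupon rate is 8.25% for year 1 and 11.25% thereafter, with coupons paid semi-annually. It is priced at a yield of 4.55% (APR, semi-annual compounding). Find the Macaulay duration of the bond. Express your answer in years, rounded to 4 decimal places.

3.4707 years

Periodic yield y = 0.02275. Discount each cash flow and weight by its period:
  t   CF        PV=CF/(1+0.02275)^t    t·PV
  1        82.50        80.6649        80.6649
  2        82.50        78.8706       157.7411
  3       112.50       105.1584       315.4753
  4       112.50       102.8193       411.2771
  5       112.50       100.5322       502.6609
  6       112.50        98.2959       589.7757
  7       112.50        96.1095       672.7662
  8     2,112.50     1,764.5778    14,116.6224
  Σ                  2,427.0285    16,846.9836
Price P = Σ PV = 2,427.0285.
Macaulay duration = Σ(t·PV) / P = 16,846.9836 / 2,427.0285 = 6.94140 half-year periods.
In years: 6.94140 / 2 = 3.47070 years.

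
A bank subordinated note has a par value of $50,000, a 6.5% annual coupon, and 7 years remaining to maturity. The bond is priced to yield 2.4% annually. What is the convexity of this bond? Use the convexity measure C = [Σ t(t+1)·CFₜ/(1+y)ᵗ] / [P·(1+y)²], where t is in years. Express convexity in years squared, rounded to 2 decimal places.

With y = 0.024:
  t   CF        PV=CF/(1+0.024)^t    t·PV        t(t+1)·PV
  1     3,250.00     3,173.8281     3,173.8281       6,347.6562
  2     3,250.00     3,099.4415     6,198.8831      18,596.6492
  3     3,250.00     3,026.7984     9,080.3951      36,321.5804
  4     3,250.00     2,955.8578    11,823.4311      59,117.1556
  5     3,250.00     2,886.5799    14,432.8993      86,597.3959
  6     3,250.00     2,818.9256    16,913.5539     118,394.8772
  7    53,250.00    45,104.5044   315,731.5311   2,525,852.2487
  Σ                 63,065.9358   377,354.5217   2,851,227.5633
P = 63,065.9358.
Convexity = Σ t(t+1)·PV / [P·(1+y)²] = 2,851,227.5633 / (63,065.9358 × 1.048576) = 43.11587.

43.12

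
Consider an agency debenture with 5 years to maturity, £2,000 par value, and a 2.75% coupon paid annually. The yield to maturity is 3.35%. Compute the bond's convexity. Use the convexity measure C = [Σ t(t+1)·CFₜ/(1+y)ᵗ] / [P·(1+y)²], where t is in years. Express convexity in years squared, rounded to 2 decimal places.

26.11

With y = 0.0335:
  t   CF        PV=CF/(1+0.0335)^t    t·PV        t(t+1)·PV
  1        55.00        53.2172        53.2172         106.4344
  2        55.00        51.4922       102.9845         308.9534
  3        55.00        49.8232       149.4695         597.8779
  4        55.00        48.2082       192.8327         964.1637
  5     2,055.00     1,742.8476     8,714.2382      52,285.4290
  Σ                  1,945.5884     9,212.7421      54,262.8584
P = 1,945.5884.
Convexity = Σ t(t+1)·PV / [P·(1+y)²] = 54,262.8584 / (1,945.5884 × 1.068122) = 26.11143.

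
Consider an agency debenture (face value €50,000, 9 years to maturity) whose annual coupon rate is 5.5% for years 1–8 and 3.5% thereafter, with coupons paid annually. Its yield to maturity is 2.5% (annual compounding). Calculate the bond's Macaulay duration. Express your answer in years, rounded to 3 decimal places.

7.507 years

Periodic yield y = 0.025. Discount each cash flow and weight by its year:
  t   CF        PV=CF/(1+0.025)^t    t·PV
  1     2,750.00     2,682.9268     2,682.9268
  2     2,750.00     2,617.4896     5,234.9792
  3     2,750.00     2,553.6484     7,660.9451
  4     2,750.00     2,491.3643     9,965.4571
  5     2,750.00     2,430.5993    12,152.9965
  6     2,750.00     2,371.3164    14,227.8983
  7     2,750.00     2,313.4794    16,194.3558
  8     2,750.00     2,257.0531    18,056.4246
  9    51,750.00    41,437.6927   372,939.2345
  Σ                 61,155.5699   459,115.2178
Price P = Σ PV = 61,155.5699.
Macaulay duration = Σ(t·PV) / P = 459,115.2178 / 61,155.5699 = 7.50733 years.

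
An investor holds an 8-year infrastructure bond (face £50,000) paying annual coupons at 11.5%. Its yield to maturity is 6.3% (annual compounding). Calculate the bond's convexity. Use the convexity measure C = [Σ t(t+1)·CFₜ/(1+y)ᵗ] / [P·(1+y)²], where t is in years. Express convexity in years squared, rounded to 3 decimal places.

With y = 0.063:
  t   CF        PV=CF/(1+0.063)^t    t·PV        t(t+1)·PV
  1     5,750.00     5,409.2192     5,409.2192      10,818.4384
  2     5,750.00     5,088.6352    10,177.2703      30,531.8110
  3     5,750.00     4,787.0510    14,361.1529      57,444.6116
  4     5,750.00     4,503.3405    18,013.3620      90,066.8102
  5     5,750.00     4,236.4445    21,182.2225     127,093.3352
  6     5,750.00     3,985.3664    23,912.1985     167,385.3898
  7     5,750.00     3,749.1688    26,244.1815     209,953.4522
  8    55,750.00    34,196.2714   273,570.1714   2,462,131.5426
  Σ                 65,955.4970   392,869.7785   3,155,425.3911
P = 65,955.4970.
Convexity = Σ t(t+1)·PV / [P·(1+y)²] = 3,155,425.3911 / (65,955.4970 × 1.129969) = 42.33898.

42.339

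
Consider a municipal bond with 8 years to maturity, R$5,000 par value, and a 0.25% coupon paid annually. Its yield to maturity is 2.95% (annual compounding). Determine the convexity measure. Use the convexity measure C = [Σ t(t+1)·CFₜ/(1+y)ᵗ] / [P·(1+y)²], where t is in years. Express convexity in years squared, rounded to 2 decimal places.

With y = 0.0295:
  t   CF        PV=CF/(1+0.0295)^t    t·PV        t(t+1)·PV
  1        12.50        12.1418        12.1418          24.2836
  2        12.50        11.7939        23.5878          70.7634
  3        12.50        11.4559        34.3678         137.4714
  4        12.50        11.1277        44.5107         222.5536
  5        12.50        10.8088        54.0441         324.2646
  6        12.50        10.4991        62.9946         440.9620
  7        12.50        10.1982        71.3877         571.1019
  8     5,012.50     3,972.3141    31,778.5125     286,006.6127
  Σ                  4,050.3396    32,081.5471     287,798.0131
P = 4,050.3396.
Convexity = Σ t(t+1)·PV / [P·(1+y)²] = 287,798.0131 / (4,050.3396 × 1.059870) = 67.04149.

67.04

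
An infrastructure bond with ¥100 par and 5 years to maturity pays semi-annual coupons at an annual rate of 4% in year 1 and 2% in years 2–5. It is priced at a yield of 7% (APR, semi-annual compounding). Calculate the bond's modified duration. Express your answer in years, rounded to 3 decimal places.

4.498 years

Periodic yield y = 0.035. First find Macaulay duration:
  t   CF        PV=CF/(1+0.035)^t    t·PV
  1         2.00         1.9324         1.9324
  2         2.00         1.8670         3.7340
  3         1.00         0.9019         2.7058
  4         1.00         0.8714         3.4858
  5         1.00         0.8420         4.2099
  6         1.00         0.8135         4.8810
  7         1.00         0.7860         5.5019
  8         1.00         0.7594         6.0753
  9         1.00         0.7337         6.6036
  10      101.00        71.6008       716.0080
  Σ                     81.1082       755.1377
P = 81.1082; Macaulay duration = 755.1377 / 81.1082 = 9.31025 half-year periods = 4.65513 years.
Modified duration = D_Mac / (1 + y) = 4.65513 / 1.035 = 4.49771 years.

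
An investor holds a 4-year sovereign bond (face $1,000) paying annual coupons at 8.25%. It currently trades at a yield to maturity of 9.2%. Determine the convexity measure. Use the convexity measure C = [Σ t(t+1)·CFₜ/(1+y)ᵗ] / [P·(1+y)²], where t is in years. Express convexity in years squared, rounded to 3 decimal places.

With y = 0.092:
  t   CF        PV=CF/(1+0.092)^t    t·PV        t(t+1)·PV
  1        82.50        75.5495        75.5495         151.0989
  2        82.50        69.1845       138.3690         415.1069
  3        82.50        63.3557       190.0672         760.2690
  4     1,082.50       761.2676     3,045.0704      15,225.3522
  Σ                    969.3573     3,449.0561      16,551.8269
P = 969.3573.
Convexity = Σ t(t+1)·PV / [P·(1+y)²] = 16,551.8269 / (969.3573 × 1.192464) = 14.31913.

14.319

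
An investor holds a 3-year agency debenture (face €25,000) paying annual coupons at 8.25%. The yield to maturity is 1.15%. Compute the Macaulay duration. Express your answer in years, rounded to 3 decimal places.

Periodic yield y = 0.0115. Discount each cash flow and weight by its year:
  t   CF        PV=CF/(1+0.0115)^t    t·PV
  1     2,062.50     2,039.0509     2,039.0509
  2     2,062.50     2,015.8684     4,031.7369
  3    27,062.50    26,149.9132    78,449.7397
  Σ                 30,204.8326    84,520.5275
Price P = Σ PV = 30,204.8326.
Macaulay duration = Σ(t·PV) / P = 84,520.5275 / 30,204.8326 = 2.79825 years.

2.798 years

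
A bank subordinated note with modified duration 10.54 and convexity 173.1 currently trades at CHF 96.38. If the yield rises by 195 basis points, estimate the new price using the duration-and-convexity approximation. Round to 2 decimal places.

CHF 79.74

Duration effect: -D_mod·Δy = -10.54 × (+0.0195) = -0.205530
Convexity effect: ½·C·(Δy)² = 0.5 × 173.1 × (0.0195)² = +0.0329106375
ΔP/P ≈ -0.205530 + 0.0329106375 = -0.1726193625
New price ≈ 96.38 × (1 - 0.1726193625) = 79.74294584225.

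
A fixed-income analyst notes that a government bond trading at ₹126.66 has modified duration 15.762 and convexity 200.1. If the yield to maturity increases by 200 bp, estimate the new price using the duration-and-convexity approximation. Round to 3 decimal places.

Duration effect: -D_mod·Δy = -15.762 × (+0.02) = -0.315240
Convexity effect: ½·C·(Δy)² = 0.5 × 200.1 × (0.02)² = +0.0400200
ΔP/P ≈ -0.315240 + 0.0400200 = -0.275220
New price ≈ 126.66 × (1 - 0.275220) = 91.8006348.

₹91.801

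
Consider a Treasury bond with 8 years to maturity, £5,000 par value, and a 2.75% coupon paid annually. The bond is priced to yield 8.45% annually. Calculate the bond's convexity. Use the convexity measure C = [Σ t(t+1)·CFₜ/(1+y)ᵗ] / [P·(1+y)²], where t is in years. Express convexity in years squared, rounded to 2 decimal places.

With y = 0.0845:
  t   CF        PV=CF/(1+0.0845)^t    t·PV        t(t+1)·PV
  1       137.50       126.7865       126.7865         253.5731
  2       137.50       116.9078       233.8157         701.4470
  3       137.50       107.7988       323.3965       1,293.5859
  4       137.50        99.3996       397.5982       1,987.9912
  5       137.50        91.6547       458.2737       2,749.6421
  6       137.50        84.5134       507.0802       3,549.5611
  7       137.50        77.9284       545.4989       4,363.9908
  8     5,137.50     2,684.8213    21,478.5704     193,307.1334
  Σ                  3,389.8106    24,071.0200     208,206.9246
P = 3,389.8106.
Convexity = Σ t(t+1)·PV / [P·(1+y)²] = 208,206.9246 / (3,389.8106 × 1.176140) = 52.22286.

52.22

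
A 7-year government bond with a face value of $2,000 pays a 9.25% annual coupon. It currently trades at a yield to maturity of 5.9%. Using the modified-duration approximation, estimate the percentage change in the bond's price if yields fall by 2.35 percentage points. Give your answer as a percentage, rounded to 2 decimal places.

+12.41%

Periodic yield y = 0.059. Modified duration first:
  t   CF        PV=CF/(1+0.059)^t    t·PV
  1       185.00       174.6931       174.6931
  2       185.00       164.9604       329.9209
  3       185.00       155.7700       467.3100
  4       185.00       147.0916       588.3664
  5       185.00       138.8967       694.4835
  6       185.00       131.1584       786.9501
  7     2,185.00     1,462.7824    10,239.4767
  Σ                  2,375.3526    13,281.2007
P = 2,375.3526; D_Mac = 5.59125 yrs; D_mod = 5.59125/(1+0.059) = 5.27975 yrs.
ΔP/P ≈ -D_mod · Δy = -5.27975 × (-0.0235) = +0.124074 = +12.4074%.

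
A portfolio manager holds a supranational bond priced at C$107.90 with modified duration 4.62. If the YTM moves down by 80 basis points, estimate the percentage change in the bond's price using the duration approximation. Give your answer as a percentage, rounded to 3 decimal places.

+3.696%

Duration approximation: ΔP/P ≈ -D_mod · Δy = -4.62 × (-0.008) = +0.036960.
As a percentage: +3.6960%.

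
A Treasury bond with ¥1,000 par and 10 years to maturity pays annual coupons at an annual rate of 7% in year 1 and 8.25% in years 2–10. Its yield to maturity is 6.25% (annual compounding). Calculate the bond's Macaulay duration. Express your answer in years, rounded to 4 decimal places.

Periodic yield y = 0.0625. Discount each cash flow and weight by its year:
  t   CF        PV=CF/(1+0.0625)^t    t·PV
  1        70.00        65.8824        65.8824
  2        82.50        73.0796       146.1592
  3        82.50        68.7808       206.3424
  4        82.50        64.7349       258.9394
  5        82.50        60.9269       304.6346
  6        82.50        57.3430       344.0579
  7        82.50        53.9699       377.7891
  8        82.50        50.7952       406.3614
  9        82.50        47.8072       430.2650
  10    1,082.50       590.3894     5,903.8935
  Σ                  1,133.7091     8,444.3249
Price P = Σ PV = 1,133.7091.
Macaulay duration = Σ(t·PV) / P = 8,444.3249 / 1,133.7091 = 7.44841 years.

7.4484 years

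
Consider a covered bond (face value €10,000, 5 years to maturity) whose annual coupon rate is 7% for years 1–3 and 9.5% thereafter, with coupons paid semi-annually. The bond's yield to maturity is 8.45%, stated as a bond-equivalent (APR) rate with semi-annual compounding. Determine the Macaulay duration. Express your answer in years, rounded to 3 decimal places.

4.277 years

Periodic yield y = 0.04225. Discount each cash flow and weight by its period:
  t   CF        PV=CF/(1+0.04225)^t    t·PV
  1       350.00       335.8119       335.8119
  2       350.00       322.1990       644.3981
  3       350.00       309.1380       927.4139
  4       350.00       296.6063     1,186.4254
  5       350.00       284.5827     1,422.9136
  6       350.00       273.0465     1,638.2790
  7       475.00       355.5415     2,488.7904
  8       475.00       341.1288     2,729.0304
  9       475.00       327.3004     2,945.7032
  10   10,475.00     6,925.2426    69,252.4263
  Σ                  9,770.5978    83,571.1921
Price P = Σ PV = 9,770.5978.
Macaulay duration = Σ(t·PV) / P = 83,571.1921 / 9,770.5978 = 8.55333 half-year periods.
In years: 8.55333 / 2 = 4.27667 years.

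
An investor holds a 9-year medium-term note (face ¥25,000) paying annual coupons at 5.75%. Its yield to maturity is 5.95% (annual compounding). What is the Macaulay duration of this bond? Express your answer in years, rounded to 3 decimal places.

7.258 years

Periodic yield y = 0.0595. Discount each cash flow and weight by its year:
  t   CF        PV=CF/(1+0.0595)^t    t·PV
  1     1,437.50     1,356.7721     1,356.7721
  2     1,437.50     1,280.5777     2,561.1554
  3     1,437.50     1,208.6623     3,625.9869
  4     1,437.50     1,140.7855     4,563.1422
  5     1,437.50     1,076.7207     5,383.6033
  6     1,437.50     1,016.2536     6,097.5215
  7     1,437.50       959.1822     6,714.2756
  8     1,437.50       905.3159     7,242.5275
  9    26,437.50    15,714.9041   141,434.1370
  Σ                 24,659.1741   178,979.1213
Price P = Σ PV = 24,659.1741.
Macaulay duration = Σ(t·PV) / P = 178,979.1213 / 24,659.1741 = 7.25811 years.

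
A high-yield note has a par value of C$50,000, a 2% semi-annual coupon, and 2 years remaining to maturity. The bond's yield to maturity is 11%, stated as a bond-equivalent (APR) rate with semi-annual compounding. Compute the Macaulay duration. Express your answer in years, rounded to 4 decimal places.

Periodic yield y = 0.055. Discount each cash flow and weight by its period:
  t   CF        PV=CF/(1+0.055)^t    t·PV
  1       500.00       473.9336       473.9336
  2       500.00       449.2262       898.4524
  3       500.00       425.8068     1,277.4205
  4    50,500.00    40,764.4455   163,057.7821
  Σ                 42,113.4122   165,707.5887
Price P = Σ PV = 42,113.4122.
Macaulay duration = Σ(t·PV) / P = 165,707.5887 / 42,113.4122 = 3.93479 half-year periods.
In years: 3.93479 / 2 = 1.96740 years.

1.9674 years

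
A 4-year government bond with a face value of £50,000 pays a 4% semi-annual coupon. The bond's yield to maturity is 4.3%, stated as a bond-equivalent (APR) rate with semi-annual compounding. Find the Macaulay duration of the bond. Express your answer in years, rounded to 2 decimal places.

3.73 years

Periodic yield y = 0.0215. Discount each cash flow and weight by its period:
  t   CF        PV=CF/(1+0.0215)^t    t·PV
  1     1,000.00       978.9525       978.9525
  2     1,000.00       958.3480     1,916.6961
  3     1,000.00       938.1772     2,814.5317
  4     1,000.00       918.4310     3,673.7238
  5     1,000.00       899.1003     4,495.5015
  6     1,000.00       880.1765     5,281.0591
  7     1,000.00       861.6510     6,031.5571
  8    51,000.00    43,019.2870   344,154.2962
  Σ                 49,454.1236   369,346.3180
Price P = Σ PV = 49,454.1236.
Macaulay duration = Σ(t·PV) / P = 369,346.3180 / 49,454.1236 = 7.46846 half-year periods.
In years: 7.46846 / 2 = 3.73423 years.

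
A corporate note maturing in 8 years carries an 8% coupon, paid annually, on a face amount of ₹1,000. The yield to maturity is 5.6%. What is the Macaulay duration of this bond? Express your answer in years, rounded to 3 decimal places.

Periodic yield y = 0.056. Discount each cash flow and weight by its year:
  t   CF        PV=CF/(1+0.056)^t    t·PV
  1        80.00        75.7576        75.7576
  2        80.00        71.7401       143.4803
  3        80.00        67.9357       203.8072
  4        80.00        64.3331       257.3323
  5        80.00        60.9215       304.6074
  6        80.00        57.6908       346.1447
  7        80.00        54.6314       382.4200
  8     1,080.00       698.4132     5,587.3052
  Σ                  1,151.4234     7,300.8546
Price P = Σ PV = 1,151.4234.
Macaulay duration = Σ(t·PV) / P = 7,300.8546 / 1,151.4234 = 6.34072 years.

6.341 years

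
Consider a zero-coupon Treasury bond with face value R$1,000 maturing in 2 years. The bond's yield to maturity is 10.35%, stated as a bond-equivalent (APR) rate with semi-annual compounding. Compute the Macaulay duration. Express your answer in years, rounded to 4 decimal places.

2.0000 years

A zero-coupon bond has a single cash flow at maturity, so its Macaulay duration equals its maturity: 2 years.
(Equivalently: 4 semi-annual periods ÷ 2 = 2 years.)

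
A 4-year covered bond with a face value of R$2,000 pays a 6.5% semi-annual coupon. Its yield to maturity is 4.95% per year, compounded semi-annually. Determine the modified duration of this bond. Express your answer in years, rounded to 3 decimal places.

Periodic yield y = 0.02475. First find Macaulay duration:
  t   CF        PV=CF/(1+0.02475)^t    t·PV
  1        65.00        63.4301        63.4301
  2        65.00        61.8981       123.7963
  3        65.00        60.4031       181.2094
  4        65.00        58.9443       235.7771
  5        65.00        57.5206       287.6032
  6        65.00        56.1314       336.7883
  7        65.00        54.7757       383.4298
  8     2,065.00     1,698.1523    13,585.2185
  Σ                  2,111.2557    15,197.2528
P = 2,111.2557; Macaulay duration = 15,197.2528 / 2,111.2557 = 7.19821 half-year periods = 3.59910 years.
Modified duration = D_Mac / (1 + y) = 3.59910 / 1.02475 = 3.51218 years.

3.512 years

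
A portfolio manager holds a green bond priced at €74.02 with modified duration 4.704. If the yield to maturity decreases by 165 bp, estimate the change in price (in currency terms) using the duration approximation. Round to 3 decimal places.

Duration approximation: ΔP/P ≈ -D_mod · Δy = -4.704 × (-0.0165) = +0.077616.
ΔP ≈ 74.02 × (+0.077616) = +5.74513632.

+€5.745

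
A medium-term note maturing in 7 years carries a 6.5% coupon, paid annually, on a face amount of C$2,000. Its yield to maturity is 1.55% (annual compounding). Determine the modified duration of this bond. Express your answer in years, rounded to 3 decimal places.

Periodic yield y = 0.0155. First find Macaulay duration:
  t   CF        PV=CF/(1+0.0155)^t    t·PV
  1       130.00       128.0158       128.0158
  2       130.00       126.0618       252.1236
  3       130.00       124.1377       372.4130
  4       130.00       122.2429       488.9716
  5       130.00       120.3771       601.8853
  6       130.00       118.5397       711.2381
  7     2,130.00     1,912.5822    13,388.0754
  Σ                  2,651.9571    15,942.7227
P = 2,651.9571; Macaulay duration = 15,942.7227 / 2,651.9571 = 6.01168 years.
Modified duration = D_Mac / (1 + y) = 6.01168 / 1.0155 = 5.91992 years.

5.920 years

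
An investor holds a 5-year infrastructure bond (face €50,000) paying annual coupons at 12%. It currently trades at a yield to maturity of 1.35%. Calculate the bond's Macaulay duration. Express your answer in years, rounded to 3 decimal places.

Periodic yield y = 0.0135. Discount each cash flow and weight by its year:
  t   CF        PV=CF/(1+0.0135)^t    t·PV
  1     6,000.00     5,920.0789     5,920.0789
  2     6,000.00     5,841.2224    11,682.4449
  3     6,000.00     5,763.4163    17,290.2489
  4     6,000.00     5,686.6466    22,746.5863
  5    56,000.00    52,368.3948   261,841.9739
  Σ                 75,579.7590   319,481.3329
Price P = Σ PV = 75,579.7590.
Macaulay duration = Σ(t·PV) / P = 319,481.3329 / 75,579.7590 = 4.22708 years.

4.227 years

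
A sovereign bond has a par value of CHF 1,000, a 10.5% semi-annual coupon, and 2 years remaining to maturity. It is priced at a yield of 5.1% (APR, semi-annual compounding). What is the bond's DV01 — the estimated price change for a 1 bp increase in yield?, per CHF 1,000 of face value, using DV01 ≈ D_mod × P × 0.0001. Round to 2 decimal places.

Periodic yield y = 0.0255.
  t   CF        PV=CF/(1+0.0255)^t    t·PV
  1        52.50        51.1945        51.1945
  2        52.50        49.9215        99.8431
  3        52.50        48.6802       146.0406
  4     1,052.50       951.6548     3,806.6192
  Σ                  1,101.4511     4,103.6974
P = 1,101.4511; D_Mac = 3.72572 half-year periods = 1.86286 yrs; D_mod = 1.81654 yrs.
DV01 ≈ 1.81654 × 1,101.4511 × 0.0001 = 0.200083.

CHF 0.20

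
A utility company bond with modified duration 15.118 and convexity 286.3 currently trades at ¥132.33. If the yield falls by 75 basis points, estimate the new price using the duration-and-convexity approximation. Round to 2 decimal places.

Duration effect: -D_mod·Δy = -15.118 × (-0.0075) = +0.113385
Convexity effect: ½·C·(Δy)² = 0.5 × 286.3 × (-0.0075)² = +0.0080521875
ΔP/P ≈ +0.113385 + 0.0080521875 = +0.1214371875
New price ≈ 132.33 × (1 + 0.1214371875) = 148.399783021875.

¥148.40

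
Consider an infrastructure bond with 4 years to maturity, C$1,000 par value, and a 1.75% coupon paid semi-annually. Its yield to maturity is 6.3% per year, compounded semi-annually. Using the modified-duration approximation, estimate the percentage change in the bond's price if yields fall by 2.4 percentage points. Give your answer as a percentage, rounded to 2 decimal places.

Periodic yield y = 0.0315. Modified duration first:
  t   CF        PV=CF/(1+0.0315)^t    t·PV
  1         8.75         8.4828         8.4828
  2         8.75         8.2237        16.4475
  3         8.75         7.9726        23.9178
  4         8.75         7.7291        30.9166
  5         8.75         7.4931        37.4655
  6         8.75         7.2643        43.5857
  7         8.75         7.0424        49.2971
  8     1,008.75       787.0996     6,296.7968
  Σ                    841.3077     6,506.9098
P = 841.3077; D_Mac = 7.73428 half-year periods = 3.86714 yrs; D_mod = 3.86714/(1+0.0315) = 3.74905 yrs.
ΔP/P ≈ -D_mod · Δy = -3.74905 × (-0.024) = +0.089977 = +8.9977%.

+9.00%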